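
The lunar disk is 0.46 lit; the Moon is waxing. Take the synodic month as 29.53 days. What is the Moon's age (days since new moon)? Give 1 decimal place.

7.0 days

Invert f = (1 − cos θ)/2 to get cos θ = 1 − 2(0.46) = 0.080, hence θ₀ = arccos 0.080 = 85.4°.
Before full moon the principal value applies: θ = 85.4°.
That fraction of the synodic month is 85.4/360 × 29.53 d ≈ 7.01 d.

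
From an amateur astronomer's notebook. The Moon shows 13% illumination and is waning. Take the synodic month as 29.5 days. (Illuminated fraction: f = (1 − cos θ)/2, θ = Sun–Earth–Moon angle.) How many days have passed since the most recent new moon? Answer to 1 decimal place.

26.0 days

Invert f = (1 − cos θ)/2 to get cos θ = 1 − 2(0.13) = 0.740, hence θ₀ = arccos 0.740 = 42.3°.
Waning ⇒ past full, so θ = 360° − 42.3° = 317.7°.
That fraction of the synodic month is 317.7/360 × 29.5 d ≈ 26.04 d.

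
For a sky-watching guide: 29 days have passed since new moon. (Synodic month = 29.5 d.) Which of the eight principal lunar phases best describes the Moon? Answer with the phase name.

θ ≈ 360° × 29/29.5 = 354°, which falls in the new moon sector.

new moon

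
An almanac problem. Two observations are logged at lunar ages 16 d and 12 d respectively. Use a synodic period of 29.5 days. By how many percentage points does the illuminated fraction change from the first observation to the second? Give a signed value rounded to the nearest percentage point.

First observation: θ = 360°·16/29.5 = 195.3°, so f = 0.982.
Second observation: θ = 146.4°, f = 0.917.
Δf = 0.917 − 0.982 = -0.066, i.e. -7 pp.

-7 percentage points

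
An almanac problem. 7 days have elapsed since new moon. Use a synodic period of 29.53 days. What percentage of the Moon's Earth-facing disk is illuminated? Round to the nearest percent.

46%

Elongation θ = 360° × 7/29.53 ≈ 85.3°.
Illuminated fraction = (1 − cos 85.3°)/2 = (1 − 0.081)/2 ≈ 0.459, so 46%.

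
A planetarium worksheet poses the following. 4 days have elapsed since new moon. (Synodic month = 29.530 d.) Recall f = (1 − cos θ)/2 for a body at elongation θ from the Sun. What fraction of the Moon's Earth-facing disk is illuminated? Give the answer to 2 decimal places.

0.17

The Moon has covered 4/29.530 of its cycle, so θ ≈ 360° × 4/29.530 = 48.8°.
cos 48.8° = 0.659, so f = (1 − 0.659)/2 = 0.170.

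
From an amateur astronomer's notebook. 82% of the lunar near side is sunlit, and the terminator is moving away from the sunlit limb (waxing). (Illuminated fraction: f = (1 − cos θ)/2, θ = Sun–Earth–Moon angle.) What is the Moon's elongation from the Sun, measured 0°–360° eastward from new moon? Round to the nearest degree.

cos θ = 1 − 2f = -0.640, giving a principal value of 129.8°.
The Moon is waxing (0°–180°), so θ = 129.8° directly.

130°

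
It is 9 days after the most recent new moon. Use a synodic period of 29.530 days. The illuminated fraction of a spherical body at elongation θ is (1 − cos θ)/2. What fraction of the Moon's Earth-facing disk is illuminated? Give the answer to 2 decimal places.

Phase angle: θ = 360°·(9 d)/(29.530 d) = 109.7°.
cos 109.7° = (-0.337), so f = (1 − (-0.337))/2 = 0.669.

0.67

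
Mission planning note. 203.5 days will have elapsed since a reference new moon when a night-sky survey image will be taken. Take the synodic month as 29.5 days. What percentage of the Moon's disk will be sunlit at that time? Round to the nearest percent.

10%

203.5/29.5 = 6.898 lunations, so 6 complete cycles and 26.50 d into the next.
Elongation θ = 360° × 26.50/29.5 ≈ 323.4°.
cos 323.4° = 0.803, so f = (1 − 0.803)/2 = 0.099, so 10%.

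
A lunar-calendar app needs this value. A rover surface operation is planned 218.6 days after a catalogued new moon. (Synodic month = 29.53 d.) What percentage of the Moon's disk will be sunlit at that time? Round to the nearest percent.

218.6 d spans 7 complete synodic months (7 × 29.53 = 206.71 d) plus 11.89 d.
Phase angle: θ = 360°·(11.89 d)/(29.53 d) = 145.0°.
With cos θ = (-0.819), the lit fraction is (1 − (-0.819))/2 ≈ 0.909, so 91%.

91%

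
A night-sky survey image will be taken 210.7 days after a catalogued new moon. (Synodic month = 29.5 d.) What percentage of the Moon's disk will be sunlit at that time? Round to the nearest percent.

19%

210.7/29.5 = 7.142 lunations, so 7 complete cycles and 4.20 d into the next.
Elongation θ = 360° × 4.20/29.5 ≈ 51.3°.
Illuminated fraction = (1 − cos 51.3°)/2 = (1 − 0.626)/2 ≈ 0.187, so 19%.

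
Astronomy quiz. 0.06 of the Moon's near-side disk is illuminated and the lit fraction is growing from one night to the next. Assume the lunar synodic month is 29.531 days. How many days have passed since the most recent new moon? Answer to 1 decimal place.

2.3 days

Invert f = (1 − cos θ)/2 to get cos θ = 1 − 2(0.06) = 0.880, hence θ₀ = arccos 0.880 = 28.4°.
Before full moon the principal value applies: θ = 28.4°.
At 360°/29.531 d per day, 28.4° corresponds to 2.33 days.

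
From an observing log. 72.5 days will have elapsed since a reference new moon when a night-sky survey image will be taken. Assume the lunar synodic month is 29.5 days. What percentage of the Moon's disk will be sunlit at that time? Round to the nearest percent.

98%

72.5 d spans 2 complete synodic months (2 × 29.5 = 59.00 d) plus 13.50 d.
Phase angle: θ = 360°·(13.50 d)/(29.5 d) = 164.7°.
With cos θ = (-0.965), the lit fraction is (1 − (-0.965))/2 ≈ 0.982, so 98%.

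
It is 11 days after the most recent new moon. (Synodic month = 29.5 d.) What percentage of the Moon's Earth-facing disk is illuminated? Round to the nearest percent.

Phase angle: θ = 360°·(11 d)/(29.5 d) = 134.2°.
cos 134.2° = (-0.698), so f = (1 − (-0.698))/2 = 0.849, so 85%.

85%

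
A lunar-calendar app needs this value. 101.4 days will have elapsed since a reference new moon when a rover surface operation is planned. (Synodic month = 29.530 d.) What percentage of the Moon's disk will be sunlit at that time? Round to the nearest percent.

96%

101.4 d spans 3 complete synodic months (3 × 29.530 = 88.59 d) plus 12.81 d.
Elongation θ = 360° × 12.81/29.530 ≈ 156.2°.
cos 156.2° = (-0.915), so f = (1 − (-0.915))/2 = 0.957, so 96%.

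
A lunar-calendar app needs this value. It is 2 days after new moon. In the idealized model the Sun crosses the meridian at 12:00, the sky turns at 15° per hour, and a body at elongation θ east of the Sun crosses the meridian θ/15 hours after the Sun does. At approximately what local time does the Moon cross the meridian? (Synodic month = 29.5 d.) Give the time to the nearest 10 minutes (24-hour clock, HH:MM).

Phase angle: θ = 360°·(2 d)/(29.5 d) = 24.4°.
Delay after the Sun = 24.4° / (15°/h) ≈ 1.63 h.
12:00 + 1.627 h ≈ 13:38 → 13:40 to the nearest ten minutes.

13:40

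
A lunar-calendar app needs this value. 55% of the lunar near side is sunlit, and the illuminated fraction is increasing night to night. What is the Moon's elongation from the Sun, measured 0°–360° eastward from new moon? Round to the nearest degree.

From f = (1 − cos θ)/2: cos θ = 1 − 2×0.55 = -0.100; arccos → 95.7°.
The Moon is waxing (0°–180°), so θ = 95.7° directly.

96°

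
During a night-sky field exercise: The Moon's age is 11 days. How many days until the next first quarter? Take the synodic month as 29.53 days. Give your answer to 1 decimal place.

First quarter is 0.25 of the way through the cycle: age 0.25 × 29.53 = 7.383 d.
Already past this cycle's first quarter; the next is at 7.383 + 29.53 = 36.913 d, so 36.913 − 11 = 25.913 days.

25.9 days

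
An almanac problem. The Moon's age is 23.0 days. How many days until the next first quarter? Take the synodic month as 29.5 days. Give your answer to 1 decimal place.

First quarter occurs at elongation 90°, i.e. at age 29.5 × 90/360 = 7.375 d.
This lunation's first quarter (7.375 d) has passed, so add one period: 36.875 − 23.0 = 13.875 days.

13.9 days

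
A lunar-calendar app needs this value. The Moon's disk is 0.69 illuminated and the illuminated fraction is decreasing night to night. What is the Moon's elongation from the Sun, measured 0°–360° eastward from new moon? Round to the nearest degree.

248°

From f = (1 − cos θ)/2: cos θ = 1 − 2×0.69 = -0.380; arccos → 112.3°.
Waning ⇒ past full, so θ = 360° − 112.3° = 247.7°.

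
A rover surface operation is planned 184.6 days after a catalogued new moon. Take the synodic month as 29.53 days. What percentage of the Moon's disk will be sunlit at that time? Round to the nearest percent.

50%

184.6 d spans 6 complete synodic months (6 × 29.53 = 177.18 d) plus 7.42 d.
The Moon has covered 7.42/29.53 of its cycle, so θ ≈ 360° × 7.42/29.53 = 90.5°.
With cos θ = (-0.008), the lit fraction is (1 − (-0.008))/2 ≈ 0.504, so 50%.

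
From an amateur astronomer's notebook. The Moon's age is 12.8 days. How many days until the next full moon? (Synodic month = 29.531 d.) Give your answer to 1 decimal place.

Full moon is 0.5 of the way through the cycle: age 0.5 × 29.531 = 14.765 d.
That is 14.765 − 12.8 = 1.965 days ahead.

2.0 days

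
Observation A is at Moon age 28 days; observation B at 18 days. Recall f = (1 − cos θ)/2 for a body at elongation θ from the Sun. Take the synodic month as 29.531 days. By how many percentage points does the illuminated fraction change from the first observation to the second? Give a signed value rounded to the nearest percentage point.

+86 pp

θ₁ = 360° × 28/29.531 = 341.3°, f₁ = (1 − cos θ₁)/2 = 0.026.
θ₂ = 360° × 18/29.531 = 219.4°, f₂ = (1 − cos θ₂)/2 = 0.886.
Change = f₂ − f₁ = +0.860 → +86 percentage points.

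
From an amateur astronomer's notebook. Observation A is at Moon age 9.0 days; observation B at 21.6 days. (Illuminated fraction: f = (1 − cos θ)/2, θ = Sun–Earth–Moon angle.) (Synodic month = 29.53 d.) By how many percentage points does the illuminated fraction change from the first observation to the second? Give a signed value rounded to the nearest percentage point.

-11 pp

θ₁ = 360° × 9.0/29.53 = 109.7°, f₁ = (1 − cos θ₁)/2 = 0.669.
θ₂ = 360° × 21.6/29.53 = 263.3°, f₂ = (1 − cos θ₂)/2 = 0.558.
Change = f₂ − f₁ = -0.111 → -11 percentage points.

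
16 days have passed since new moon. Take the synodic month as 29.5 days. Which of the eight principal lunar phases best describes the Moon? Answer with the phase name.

θ ≈ 360° × 16/29.5 = 195°, which falls in the full moon sector.

full moon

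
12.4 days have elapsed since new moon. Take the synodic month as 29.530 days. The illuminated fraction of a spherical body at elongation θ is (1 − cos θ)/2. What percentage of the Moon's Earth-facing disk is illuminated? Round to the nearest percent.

94%

Phase angle: θ = 360°·(12.4 d)/(29.530 d) = 151.2°.
With cos θ = (-0.876), the lit fraction is (1 − (-0.876))/2 ≈ 0.938, so 94%.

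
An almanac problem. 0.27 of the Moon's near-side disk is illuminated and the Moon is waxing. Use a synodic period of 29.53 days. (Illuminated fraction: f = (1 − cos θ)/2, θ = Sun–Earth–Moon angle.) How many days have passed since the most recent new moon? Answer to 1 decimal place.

5.1 days

Invert f = (1 − cos θ)/2 to get cos θ = 1 − 2(0.27) = 0.460, hence θ₀ = arccos 0.460 = 62.6°.
Waxing ⇒ before full, so θ = 62.6°.
Age = 29.53 × 62.6°/360° ≈ 5.14 days.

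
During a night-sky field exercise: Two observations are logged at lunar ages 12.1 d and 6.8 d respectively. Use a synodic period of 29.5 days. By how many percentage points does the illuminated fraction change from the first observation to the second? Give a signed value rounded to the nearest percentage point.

-48 percentage points

First observation: θ = 360°·12.1/29.5 = 147.7°, so f = 0.922.
Second observation: θ = 83.0°, f = 0.439.
Δf = 0.439 − 0.922 = -0.484, i.e. -48 pp.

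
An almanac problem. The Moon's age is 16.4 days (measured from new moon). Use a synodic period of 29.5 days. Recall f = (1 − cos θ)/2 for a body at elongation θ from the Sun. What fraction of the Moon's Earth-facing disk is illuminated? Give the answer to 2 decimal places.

0.97

The Moon has covered 16.4/29.5 of its cycle, so θ ≈ 360° × 16.4/29.5 = 200.1°.
cos 200.1° = (-0.939), so f = (1 − (-0.939))/2 = 0.969.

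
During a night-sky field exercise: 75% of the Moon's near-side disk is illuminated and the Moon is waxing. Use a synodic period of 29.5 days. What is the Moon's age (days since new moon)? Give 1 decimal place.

9.8 days

cos θ = 1 − 2f = -0.500, giving a principal value of 120.0°.
The Moon is waxing (0°–180°), so θ = 120.0° directly.
At 360°/29.5 d per day, 120.0° corresponds to 9.83 days.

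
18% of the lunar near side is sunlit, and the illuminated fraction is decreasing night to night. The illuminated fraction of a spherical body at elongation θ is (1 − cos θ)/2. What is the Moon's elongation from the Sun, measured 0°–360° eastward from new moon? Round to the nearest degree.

310°

Invert f = (1 − cos θ)/2 to get cos θ = 1 − 2(0.18) = 0.640, hence θ₀ = arccos 0.640 = 50.2°.
A waning Moon lies in 180°–360°, so θ = 360° − 50.2° = 309.8°.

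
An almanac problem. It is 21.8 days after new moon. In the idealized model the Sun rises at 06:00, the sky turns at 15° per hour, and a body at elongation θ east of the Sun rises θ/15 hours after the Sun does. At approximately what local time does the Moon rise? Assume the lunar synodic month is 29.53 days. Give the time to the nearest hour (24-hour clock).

00:00

The Moon has covered 21.8/29.53 of its cycle, so θ ≈ 360° × 21.8/29.53 = 265.8°.
At 15° of sky rotation per hour, 265.8° corresponds to a 17.72 h lag.
06:00 + 17.72 h ≈ 23:43 → 00:00 to the nearest hour.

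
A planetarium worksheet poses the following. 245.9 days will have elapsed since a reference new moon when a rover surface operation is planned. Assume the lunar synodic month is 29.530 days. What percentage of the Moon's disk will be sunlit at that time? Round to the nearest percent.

73%

Reduce mod P: 245.9 − 8×29.530 = 9.66 d into the current lunation.
Phase angle: θ = 360°·(9.66 d)/(29.530 d) = 117.8°.
cos 117.8° = (-0.466), so f = (1 − (-0.466))/2 = 0.733, so 73%.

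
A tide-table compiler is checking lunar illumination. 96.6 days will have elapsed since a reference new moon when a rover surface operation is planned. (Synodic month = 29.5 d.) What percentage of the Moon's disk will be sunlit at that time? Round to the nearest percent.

Reduce mod P: 96.6 − 3×29.5 = 8.10 d into the current lunation.
Elongation θ = 360° × 8.10/29.5 ≈ 98.8°.
With cos θ = (-0.154), the lit fraction is (1 − (-0.154))/2 ≈ 0.577, so 58%.

58%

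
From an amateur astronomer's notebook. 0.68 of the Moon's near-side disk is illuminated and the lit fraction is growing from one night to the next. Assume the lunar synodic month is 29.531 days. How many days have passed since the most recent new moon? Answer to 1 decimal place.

Invert f = (1 − cos θ)/2 to get cos θ = 1 − 2(0.68) = -0.360, hence θ₀ = arccos -0.360 = 111.1°.
The Moon is waxing (0°–180°), so θ = 111.1° directly.
That fraction of the synodic month is 111.1/360 × 29.531 d ≈ 9.11 d.

9.1 days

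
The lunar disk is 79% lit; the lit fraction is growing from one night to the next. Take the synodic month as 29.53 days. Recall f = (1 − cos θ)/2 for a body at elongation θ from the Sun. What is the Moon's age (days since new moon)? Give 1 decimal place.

10.3 days

From f = (1 − cos θ)/2: cos θ = 1 − 2×0.79 = -0.580; arccos → 125.5°.
Before full moon the principal value applies: θ = 125.5°.
At 360°/29.53 d per day, 125.5° corresponds to 10.29 days.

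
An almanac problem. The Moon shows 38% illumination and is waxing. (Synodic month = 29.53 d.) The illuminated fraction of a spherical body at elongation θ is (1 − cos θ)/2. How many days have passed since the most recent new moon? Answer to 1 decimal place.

6.2 days

From f = (1 − cos θ)/2: cos θ = 1 − 2×0.38 = 0.240; arccos → 76.1°.
Waxing ⇒ before full, so θ = 76.1°.
That fraction of the synodic month is 76.1/360 × 29.53 d ≈ 6.24 d.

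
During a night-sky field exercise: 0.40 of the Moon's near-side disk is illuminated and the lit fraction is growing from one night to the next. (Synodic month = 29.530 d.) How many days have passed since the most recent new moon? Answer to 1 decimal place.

6.4 days

From f = (1 − cos θ)/2: cos θ = 1 − 2×0.40 = 0.200; arccos → 78.5°.
Before full moon the principal value applies: θ = 78.5°.
At 360°/29.530 d per day, 78.5° corresponds to 6.44 days.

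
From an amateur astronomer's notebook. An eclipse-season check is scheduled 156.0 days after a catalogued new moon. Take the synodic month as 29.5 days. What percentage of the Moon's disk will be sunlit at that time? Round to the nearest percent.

62%

Reduce mod P: 156.0 − 5×29.5 = 8.50 d into the current lunation.
Elongation θ = 360° × 8.50/29.5 ≈ 103.7°.
Illuminated fraction = (1 − cos 103.7°)/2 = (1 − (-0.237))/2 ≈ 0.619, so 62%.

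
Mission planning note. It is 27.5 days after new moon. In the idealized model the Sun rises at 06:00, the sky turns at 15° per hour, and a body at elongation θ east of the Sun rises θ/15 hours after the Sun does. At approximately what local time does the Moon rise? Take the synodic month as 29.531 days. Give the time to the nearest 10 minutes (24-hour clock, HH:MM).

04:20

Elongation θ = 360° × 27.5/29.531 ≈ 335.2°.
At 15° of sky rotation per hour, 335.2° corresponds to a 22.35 h lag.
06:00 + 22.349 h ≈ 04:21 → 04:20 to the nearest ten minutes.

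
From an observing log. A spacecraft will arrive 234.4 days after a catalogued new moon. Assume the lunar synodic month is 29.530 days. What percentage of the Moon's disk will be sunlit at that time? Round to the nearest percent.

234.4/29.530 = 7.938 lunations, so 7 complete cycles and 27.69 d into the next.
Phase angle: θ = 360°·(27.69 d)/(29.530 d) = 337.6°.
With cos θ = 0.924, the lit fraction is (1 − 0.924)/2 ≈ 0.038, so 4%.

4%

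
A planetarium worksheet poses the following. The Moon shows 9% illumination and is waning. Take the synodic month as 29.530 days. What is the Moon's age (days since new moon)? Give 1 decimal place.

26.7 days

From f = (1 − cos θ)/2: cos θ = 1 − 2×0.09 = 0.820; arccos → 34.9°.
Since the Moon is past full (waning), take the reflex angle: θ = 360° − 34.9° = 325.1°.
At 360°/29.530 d per day, 325.1° corresponds to 26.67 days.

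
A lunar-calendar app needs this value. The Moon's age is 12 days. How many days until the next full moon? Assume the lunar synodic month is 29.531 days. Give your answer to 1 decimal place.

2.8 days

Full moon occurs at elongation 180°, i.e. at age 29.531 × 180/360 = 14.765 d.
That is 14.765 − 12 = 2.765 days ahead.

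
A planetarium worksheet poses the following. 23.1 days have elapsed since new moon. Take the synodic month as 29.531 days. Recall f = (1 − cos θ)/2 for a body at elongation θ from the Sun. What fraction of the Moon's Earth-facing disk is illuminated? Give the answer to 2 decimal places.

0.40

Elongation θ = 360° × 23.1/29.531 ≈ 281.6°.
Illuminated fraction = (1 − cos 281.6°)/2 = (1 − 0.201)/2 ≈ 0.399.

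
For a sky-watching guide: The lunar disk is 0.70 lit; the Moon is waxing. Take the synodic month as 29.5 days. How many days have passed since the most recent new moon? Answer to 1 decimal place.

9.3 days

From f = (1 − cos θ)/2: cos θ = 1 − 2×0.70 = -0.400; arccos → 113.6°.
Before full moon the principal value applies: θ = 113.6°.
That fraction of the synodic month is 113.6/360 × 29.5 d ≈ 9.31 d.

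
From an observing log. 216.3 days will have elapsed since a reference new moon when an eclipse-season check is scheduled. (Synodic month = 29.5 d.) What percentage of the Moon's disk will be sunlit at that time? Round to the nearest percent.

75%

216.3/29.5 = 7.332 lunations, so 7 complete cycles and 9.80 d into the next.
The Moon has covered 9.80/29.5 of its cycle, so θ ≈ 360° × 9.80/29.5 = 119.6°.
With cos θ = (-0.494), the lit fraction is (1 − (-0.494))/2 ≈ 0.747, so 75%.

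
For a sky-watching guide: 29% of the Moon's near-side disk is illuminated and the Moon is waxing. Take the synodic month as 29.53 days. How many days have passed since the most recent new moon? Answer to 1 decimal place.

Invert f = (1 − cos θ)/2 to get cos θ = 1 − 2(0.29) = 0.420, hence θ₀ = arccos 0.420 = 65.2°.
Before full moon the principal value applies: θ = 65.2°.
Age = 29.53 × 65.2°/360° ≈ 5.35 days.

5.3 days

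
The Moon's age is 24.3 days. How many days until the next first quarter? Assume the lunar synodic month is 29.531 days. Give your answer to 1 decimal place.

12.6 days

First quarter is 0.25 of the way through the cycle: age 0.25 × 29.531 = 7.383 d.
Already past this cycle's first quarter; the next is at 7.383 + 29.531 = 36.914 d, so 36.914 − 24.3 = 12.614 days.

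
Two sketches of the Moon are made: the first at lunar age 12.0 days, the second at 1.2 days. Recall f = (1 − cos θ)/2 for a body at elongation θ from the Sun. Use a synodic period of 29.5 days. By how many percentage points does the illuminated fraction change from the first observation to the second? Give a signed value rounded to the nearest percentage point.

θ₁ = 360° × 12.0/29.5 = 146.4°, f₁ = (1 − cos θ₁)/2 = 0.917.
θ₂ = 360° × 1.2/29.5 = 14.6°, f₂ = (1 − cos θ₂)/2 = 0.016.
Change = f₂ − f₁ = -0.900 → -90 percentage points.

-90 percentage points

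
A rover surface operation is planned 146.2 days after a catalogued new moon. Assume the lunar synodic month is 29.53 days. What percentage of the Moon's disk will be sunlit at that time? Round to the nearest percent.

2%

146.2/29.53 = 4.951 lunations, so 4 complete cycles and 28.08 d into the next.
Elongation θ = 360° × 28.08/29.53 ≈ 342.3°.
cos 342.3° = 0.953, so f = (1 − 0.953)/2 = 0.024, so 2%.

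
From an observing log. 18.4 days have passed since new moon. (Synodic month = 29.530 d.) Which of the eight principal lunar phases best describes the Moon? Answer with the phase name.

waning gibbous

At 18.4/29.530 of the cycle, θ ≈ 224° — the waning gibbous range.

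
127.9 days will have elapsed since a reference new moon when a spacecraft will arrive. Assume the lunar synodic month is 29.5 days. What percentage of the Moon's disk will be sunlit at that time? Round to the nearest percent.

Reduce mod P: 127.9 − 4×29.5 = 9.90 d into the current lunation.
Elongation θ = 360° × 9.90/29.5 ≈ 120.8°.
With cos θ = (-0.512), the lit fraction is (1 − (-0.512))/2 ≈ 0.756, so 76%.

76%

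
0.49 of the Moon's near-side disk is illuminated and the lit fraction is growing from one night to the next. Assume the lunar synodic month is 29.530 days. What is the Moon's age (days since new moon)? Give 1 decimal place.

From f = (1 − cos θ)/2: cos θ = 1 − 2×0.49 = 0.020; arccos → 88.9°.
Before full moon the principal value applies: θ = 88.9°.
At 360°/29.530 d per day, 88.9° corresponds to 7.29 days.

7.3 days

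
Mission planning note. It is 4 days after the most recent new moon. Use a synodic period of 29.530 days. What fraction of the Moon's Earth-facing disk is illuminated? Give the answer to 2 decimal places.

Phase angle: θ = 360°·(4 d)/(29.530 d) = 48.8°.
With cos θ = 0.659, the lit fraction is (1 − 0.659)/2 ≈ 0.170.

0.17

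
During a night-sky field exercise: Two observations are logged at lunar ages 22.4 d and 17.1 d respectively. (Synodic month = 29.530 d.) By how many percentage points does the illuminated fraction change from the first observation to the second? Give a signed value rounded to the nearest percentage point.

+47 pp

θ₁ = 360° × 22.4/29.530 = 273.1°, f₁ = (1 − cos θ₁)/2 = 0.473.
θ₂ = 360° × 17.1/29.530 = 208.5°, f₂ = (1 − cos θ₂)/2 = 0.940.
Change = f₂ − f₁ = +0.466 → +47 percentage points.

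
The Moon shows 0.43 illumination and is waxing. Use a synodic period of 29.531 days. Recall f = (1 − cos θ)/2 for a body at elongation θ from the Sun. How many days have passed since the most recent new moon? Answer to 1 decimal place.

6.7 days

Invert f = (1 − cos θ)/2 to get cos θ = 1 − 2(0.43) = 0.140, hence θ₀ = arccos 0.140 = 82.0°.
Before full moon the principal value applies: θ = 82.0°.
Age = 29.531 × 82.0°/360° ≈ 6.72 days.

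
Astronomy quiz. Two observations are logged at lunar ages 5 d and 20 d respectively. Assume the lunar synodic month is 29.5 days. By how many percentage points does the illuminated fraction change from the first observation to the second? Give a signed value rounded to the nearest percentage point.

+46 percentage points

First observation: θ = 360°·5/29.5 = 61.0°, so f = 0.258.
Second observation: θ = 244.1°, f = 0.719.
Δf = 0.719 − 0.258 = +0.461, i.e. +46 pp.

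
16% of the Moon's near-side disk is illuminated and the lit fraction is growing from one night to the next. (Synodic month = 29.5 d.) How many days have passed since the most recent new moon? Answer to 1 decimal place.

3.9 days

From f = (1 − cos θ)/2: cos θ = 1 − 2×0.16 = 0.680; arccos → 47.2°.
Before full moon the principal value applies: θ = 47.2°.
At 360°/29.5 d per day, 47.2° corresponds to 3.86 days.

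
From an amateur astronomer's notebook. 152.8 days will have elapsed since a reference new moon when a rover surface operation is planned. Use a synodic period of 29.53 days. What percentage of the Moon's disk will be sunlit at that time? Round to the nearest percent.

152.8 d spans 5 complete synodic months (5 × 29.53 = 147.65 d) plus 5.15 d.
Elongation θ = 360° × 5.15/29.53 ≈ 62.8°.
Illuminated fraction = (1 − cos 62.8°)/2 = (1 − 0.457)/2 ≈ 0.271, so 27%.

27%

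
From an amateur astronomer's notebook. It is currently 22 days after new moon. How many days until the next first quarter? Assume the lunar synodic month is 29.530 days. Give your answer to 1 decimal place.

14.9 days

First quarter is 0.25 of the way through the cycle: age 0.25 × 29.530 = 7.383 d.
This lunation's first quarter (7.383 d) has passed, so add one period: 36.913 − 22 = 14.913 days.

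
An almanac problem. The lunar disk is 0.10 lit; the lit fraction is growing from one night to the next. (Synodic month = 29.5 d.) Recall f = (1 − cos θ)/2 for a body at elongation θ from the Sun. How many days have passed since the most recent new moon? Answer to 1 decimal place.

Invert f = (1 − cos θ)/2 to get cos θ = 1 − 2(0.10) = 0.800, hence θ₀ = arccos 0.800 = 36.9°.
Before full moon the principal value applies: θ = 36.9°.
At 360°/29.5 d per day, 36.9° corresponds to 3.02 days.

3.0 days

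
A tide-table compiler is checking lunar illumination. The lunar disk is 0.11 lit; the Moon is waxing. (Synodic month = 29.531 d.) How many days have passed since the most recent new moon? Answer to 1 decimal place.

3.2 days

cos θ = 1 − 2f = 0.780, giving a principal value of 38.7°.
The Moon is waxing (0°–180°), so θ = 38.7° directly.
At 360°/29.531 d per day, 38.7° corresponds to 3.18 days.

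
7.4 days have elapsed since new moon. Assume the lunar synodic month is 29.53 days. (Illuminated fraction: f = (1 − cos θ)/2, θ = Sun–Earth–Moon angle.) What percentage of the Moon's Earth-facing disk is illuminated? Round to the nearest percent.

50%

The Moon has covered 7.4/29.53 of its cycle, so θ ≈ 360° × 7.4/29.53 = 90.2°.
Illuminated fraction = (1 − cos 90.2°)/2 = (1 − (-0.004))/2 ≈ 0.502, so 50%.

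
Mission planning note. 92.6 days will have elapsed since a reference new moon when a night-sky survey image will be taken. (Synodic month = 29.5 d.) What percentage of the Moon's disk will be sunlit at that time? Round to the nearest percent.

18%

92.6/29.5 = 3.139 lunations, so 3 complete cycles and 4.10 d into the next.
The Moon has covered 4.10/29.5 of its cycle, so θ ≈ 360° × 4.10/29.5 = 50.0°.
With cos θ = 0.642, the lit fraction is (1 − 0.642)/2 ≈ 0.179, so 18%.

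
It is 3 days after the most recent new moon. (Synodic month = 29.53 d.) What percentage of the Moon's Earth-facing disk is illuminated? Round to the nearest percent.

10%

Phase angle: θ = 360°·(3 d)/(29.53 d) = 36.6°.
cos 36.6° = 0.803, so f = (1 − 0.803)/2 = 0.098, so 10%.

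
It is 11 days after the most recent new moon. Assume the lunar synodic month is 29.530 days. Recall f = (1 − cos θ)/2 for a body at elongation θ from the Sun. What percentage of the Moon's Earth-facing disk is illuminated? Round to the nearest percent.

85%

The Moon has covered 11/29.530 of its cycle, so θ ≈ 360° × 11/29.530 = 134.1°.
cos 134.1° = (-0.696), so f = (1 − (-0.696))/2 = 0.848, so 85%.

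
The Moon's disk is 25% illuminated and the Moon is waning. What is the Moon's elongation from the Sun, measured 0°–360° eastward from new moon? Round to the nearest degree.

Invert f = (1 − cos θ)/2 to get cos θ = 1 − 2(0.25) = 0.500, hence θ₀ = arccos 0.500 = 60.0°.
Waning ⇒ past full, so θ = 360° − 60.0° = 300.0°.

300°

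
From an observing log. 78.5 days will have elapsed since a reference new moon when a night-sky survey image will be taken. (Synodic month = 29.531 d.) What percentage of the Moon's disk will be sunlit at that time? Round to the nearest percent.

77%

Reduce mod P: 78.5 − 2×29.531 = 19.44 d into the current lunation.
Elongation θ = 360° × 19.44/29.531 ≈ 237.0°.
With cos θ = (-0.545), the lit fraction is (1 − (-0.545))/2 ≈ 0.773, so 77%.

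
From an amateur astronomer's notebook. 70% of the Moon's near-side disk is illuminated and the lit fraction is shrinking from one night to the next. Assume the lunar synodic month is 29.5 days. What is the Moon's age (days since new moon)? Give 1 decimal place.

20.2 days

From f = (1 − cos θ)/2: cos θ = 1 − 2×0.70 = -0.400; arccos → 113.6°.
Since the Moon is past full (waning), take the reflex angle: θ = 360° − 113.6° = 246.4°.
That fraction of the synodic month is 246.4/360 × 29.5 d ≈ 20.19 d.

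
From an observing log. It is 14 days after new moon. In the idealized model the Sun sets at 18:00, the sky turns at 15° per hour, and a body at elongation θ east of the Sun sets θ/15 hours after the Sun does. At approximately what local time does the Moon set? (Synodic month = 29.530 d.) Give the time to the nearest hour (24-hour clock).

Phase angle: θ = 360°·(14 d)/(29.530 d) = 170.7°.
The Moon trails the Sun by θ/15 = 170.7/15 ≈ 11.38 hours.
18:00 + 11.38 h ≈ 05:23 → 05:00 to the nearest hour.

05:00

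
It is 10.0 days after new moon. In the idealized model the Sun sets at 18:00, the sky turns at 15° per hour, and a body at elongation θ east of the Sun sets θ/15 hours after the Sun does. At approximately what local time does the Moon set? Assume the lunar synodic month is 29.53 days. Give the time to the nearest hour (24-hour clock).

The Moon has covered 10.0/29.53 of its cycle, so θ ≈ 360° × 10.0/29.53 = 121.9°.
At 15° of sky rotation per hour, 121.9° corresponds to a 8.13 h lag.
18:00 + 8.13 h ≈ 02:08 → 02:00 to the nearest hour.

02:00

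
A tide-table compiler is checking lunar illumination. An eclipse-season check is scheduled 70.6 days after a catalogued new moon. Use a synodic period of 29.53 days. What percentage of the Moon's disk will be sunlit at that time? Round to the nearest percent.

89%

70.6/29.53 = 2.391 lunations, so 2 complete cycles and 11.54 d into the next.
Phase angle: θ = 360°·(11.54 d)/(29.53 d) = 140.7°.
cos 140.7° = (-0.774), so f = (1 − (-0.774))/2 = 0.887, so 89%.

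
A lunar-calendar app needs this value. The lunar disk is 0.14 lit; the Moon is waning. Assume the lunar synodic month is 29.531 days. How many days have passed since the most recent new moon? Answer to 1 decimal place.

Invert f = (1 − cos θ)/2 to get cos θ = 1 − 2(0.14) = 0.720, hence θ₀ = arccos 0.720 = 43.9°.
A waning Moon lies in 180°–360°, so θ = 360° − 43.9° = 316.1°.
That fraction of the synodic month is 316.1/360 × 29.531 d ≈ 25.93 d.

25.9 days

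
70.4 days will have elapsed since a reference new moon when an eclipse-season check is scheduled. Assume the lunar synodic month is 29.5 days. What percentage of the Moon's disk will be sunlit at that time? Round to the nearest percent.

70.4 d spans 2 complete synodic months (2 × 29.5 = 59.00 d) plus 11.40 d.
Phase angle: θ = 360°·(11.40 d)/(29.5 d) = 139.1°.
With cos θ = (-0.756), the lit fraction is (1 − (-0.756))/2 ≈ 0.878, so 88%.

88%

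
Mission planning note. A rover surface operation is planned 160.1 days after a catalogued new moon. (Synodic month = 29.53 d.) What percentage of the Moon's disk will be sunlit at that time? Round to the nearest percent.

Reduce mod P: 160.1 − 5×29.53 = 12.45 d into the current lunation.
The Moon has covered 12.45/29.53 of its cycle, so θ ≈ 360° × 12.45/29.53 = 151.8°.
cos 151.8° = (-0.881), so f = (1 − (-0.881))/2 = 0.941, so 94%.

94%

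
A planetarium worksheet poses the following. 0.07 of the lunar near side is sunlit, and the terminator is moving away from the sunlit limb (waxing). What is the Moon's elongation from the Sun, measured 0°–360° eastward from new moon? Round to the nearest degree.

Invert f = (1 − cos θ)/2 to get cos θ = 1 − 2(0.07) = 0.860, hence θ₀ = arccos 0.860 = 30.7°.
The Moon is waxing (0°–180°), so θ = 30.7° directly.

31°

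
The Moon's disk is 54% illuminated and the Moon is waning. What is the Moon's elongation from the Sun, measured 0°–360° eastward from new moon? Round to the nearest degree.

cos θ = 1 − 2f = -0.080, giving a principal value of 94.6°.
Since the Moon is past full (waning), take the reflex angle: θ = 360° − 94.6° = 265.4°.

265°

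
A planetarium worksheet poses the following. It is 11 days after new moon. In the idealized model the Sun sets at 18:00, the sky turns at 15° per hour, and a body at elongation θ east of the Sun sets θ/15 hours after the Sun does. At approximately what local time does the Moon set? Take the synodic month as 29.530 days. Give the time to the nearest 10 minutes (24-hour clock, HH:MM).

Elongation θ = 360° × 11/29.530 ≈ 134.1°.
The Moon trails the Sun by θ/15 = 134.1/15 ≈ 8.94 hours.
18:00 + 8.940 h ≈ 02:56 → 03:00 to the nearest ten minutes.

03:00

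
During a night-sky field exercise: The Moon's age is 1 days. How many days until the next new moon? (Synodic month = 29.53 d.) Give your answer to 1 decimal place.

One full lunation from the last new moon is 29.53 d; remaining = 29.53 − 1 = 28.530 d.

28.5 days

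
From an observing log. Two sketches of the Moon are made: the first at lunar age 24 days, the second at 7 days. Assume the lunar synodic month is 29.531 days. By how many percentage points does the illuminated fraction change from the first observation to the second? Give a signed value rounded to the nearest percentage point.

+15 pp

First observation: θ = 360°·24/29.531 = 292.6°, so f = 0.308.
Second observation: θ = 85.3°, f = 0.459.
Δf = 0.459 − 0.308 = +0.151, i.e. +15 pp.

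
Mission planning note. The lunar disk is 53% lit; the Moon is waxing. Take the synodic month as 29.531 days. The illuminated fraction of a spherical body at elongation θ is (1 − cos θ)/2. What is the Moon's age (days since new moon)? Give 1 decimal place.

cos θ = 1 − 2f = -0.060, giving a principal value of 93.4°.
The Moon is waxing (0°–180°), so θ = 93.4° directly.
That fraction of the synodic month is 93.4/360 × 29.531 d ≈ 7.66 d.

7.7 days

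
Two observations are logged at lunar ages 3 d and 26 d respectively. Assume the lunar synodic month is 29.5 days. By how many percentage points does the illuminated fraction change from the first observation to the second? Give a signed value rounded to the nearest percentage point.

θ₁ = 360° × 3/29.5 = 36.6°, f₁ = (1 − cos θ₁)/2 = 0.099.
θ₂ = 360° × 26/29.5 = 317.3°, f₂ = (1 − cos θ₂)/2 = 0.133.
Change = f₂ − f₁ = +0.034 → +3 percentage points.

+3 percentage points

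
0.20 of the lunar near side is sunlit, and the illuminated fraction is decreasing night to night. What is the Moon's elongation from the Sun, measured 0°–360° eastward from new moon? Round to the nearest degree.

307°

cos θ = 1 − 2f = 0.600, giving a principal value of 53.1°.
A waning Moon lies in 180°–360°, so θ = 360° − 53.1° = 306.9°.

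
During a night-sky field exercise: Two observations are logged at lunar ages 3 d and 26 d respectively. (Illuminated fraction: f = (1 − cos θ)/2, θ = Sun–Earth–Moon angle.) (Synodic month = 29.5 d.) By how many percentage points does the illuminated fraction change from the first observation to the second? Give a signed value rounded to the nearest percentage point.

+3 pp

θ₁ = 360° × 3/29.5 = 36.6°, f₁ = (1 − cos θ₁)/2 = 0.099.
θ₂ = 360° × 26/29.5 = 317.3°, f₂ = (1 − cos θ₂)/2 = 0.133.
Change = f₂ − f₁ = +0.034 → +3 percentage points.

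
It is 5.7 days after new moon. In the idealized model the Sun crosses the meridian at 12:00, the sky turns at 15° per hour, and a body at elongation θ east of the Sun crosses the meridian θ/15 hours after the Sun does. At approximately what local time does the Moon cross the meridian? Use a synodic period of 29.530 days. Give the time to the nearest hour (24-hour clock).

17:00

The Moon has covered 5.7/29.530 of its cycle, so θ ≈ 360° × 5.7/29.530 = 69.5°.
At 15° of sky rotation per hour, 69.5° corresponds to a 4.63 h lag.
12:00 + 4.63 h ≈ 16:38 → 17:00 to the nearest hour.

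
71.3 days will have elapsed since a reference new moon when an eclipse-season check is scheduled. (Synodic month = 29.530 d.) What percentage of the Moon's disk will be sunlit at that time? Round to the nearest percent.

93%

71.3 d spans 2 complete synodic months (2 × 29.530 = 59.06 d) plus 12.24 d.
Elongation θ = 360° × 12.24/29.530 ≈ 149.2°.
With cos θ = (-0.859), the lit fraction is (1 − (-0.859))/2 ≈ 0.930, so 93%.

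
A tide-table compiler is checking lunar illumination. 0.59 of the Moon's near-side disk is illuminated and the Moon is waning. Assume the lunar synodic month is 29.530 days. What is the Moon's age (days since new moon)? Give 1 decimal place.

Invert f = (1 − cos θ)/2 to get cos θ = 1 − 2(0.59) = -0.180, hence θ₀ = arccos -0.180 = 100.4°.
Since the Moon is past full (waning), take the reflex angle: θ = 360° − 100.4° = 259.6°.
At 360°/29.530 d per day, 259.6° corresponds to 21.30 days.

21.3 days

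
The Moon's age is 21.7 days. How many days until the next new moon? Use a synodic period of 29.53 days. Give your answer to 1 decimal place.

One full lunation from the last new moon is 29.53 d; remaining = 29.53 − 21.7 = 7.830 d.

7.8 days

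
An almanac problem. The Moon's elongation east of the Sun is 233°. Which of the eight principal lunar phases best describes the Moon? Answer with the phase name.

The waning gibbous sector spans roughly 202°–248°; 233° falls inside it.

waning gibbous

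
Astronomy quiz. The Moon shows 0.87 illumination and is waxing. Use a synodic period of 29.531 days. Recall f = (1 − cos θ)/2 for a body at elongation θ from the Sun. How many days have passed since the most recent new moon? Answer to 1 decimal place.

11.3 days

Invert f = (1 − cos θ)/2 to get cos θ = 1 − 2(0.87) = -0.740, hence θ₀ = arccos -0.740 = 137.7°.
The Moon is waxing (0°–180°), so θ = 137.7° directly.
That fraction of the synodic month is 137.7/360 × 29.531 d ≈ 11.30 d.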